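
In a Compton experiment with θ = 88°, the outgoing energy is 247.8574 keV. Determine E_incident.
465.9999 keV

Convert final energy to wavelength (hc ≈ 1239.842 keV·pm):
λ' = hc/E' = 1239.842 / 247.8574 = 5.0022 pm

Calculate the Compton shift:
Δλ = λ_C(1 - cos(88°))
Δλ = 2.4263 × (1 - cos(88°))
Δλ = 2.3416 pm

Initial wavelength:
λ = λ' - Δλ = 5.0022 - 2.3416 = 2.6606 pm

Initial energy:
E = hc/λ = 1239.842 / 2.6606 = 465.9999 keV

(Intermediate values are shown rounded; full precision is carried through to the final answer.)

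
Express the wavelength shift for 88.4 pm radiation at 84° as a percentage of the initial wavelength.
2.4578%

Calculate the Compton shift:
Δλ = λ_C(1 - cos(84°))
Δλ = 2.4263 × (1 - cos(84°))
Δλ = 2.4263 × 0.8955
Δλ = 2.1727 pm

Percentage change:
(Δλ/λ₀) × 100 = (2.1727/88.4) × 100
= 2.4578%

(Intermediate values are shown rounded; full precision is carried through to the final answer.)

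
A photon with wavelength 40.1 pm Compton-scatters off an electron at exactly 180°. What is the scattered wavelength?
44.9526 pm

Using the Compton formula: λ' = λ + λ_C(1 − cos θ)

For θ = 180°, cos θ = -1 (exact) = -1.0000, so:
1 − cos 180° = 1 − (-1) = 2.0000

Δλ = λ_C × 2.0000 = 2.4263 × 2.0000 = 4.8526 pm

λ' = 40.1 + 4.8526 = 44.9526 pm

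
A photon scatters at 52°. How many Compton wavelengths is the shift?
0.3843 λ_C

The Compton shift formula is:
Δλ = λ_C(1 - cos θ)

Dividing both sides by λ_C:
Δλ/λ_C = 1 - cos θ

For θ = 52°:
Δλ/λ_C = 1 - cos(52°)
Δλ/λ_C = 1 - 0.6157
Δλ/λ_C = 0.3843

This means the shift is 0.3843 × λ_C = 0.9325 pm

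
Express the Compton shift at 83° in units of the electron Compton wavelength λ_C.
0.8781 λ_C

The Compton shift formula is:
Δλ = λ_C(1 - cos θ)

Dividing both sides by λ_C:
Δλ/λ_C = 1 - cos θ

For θ = 83°:
Δλ/λ_C = 1 - cos(83°)
Δλ/λ_C = 1 - 0.1219
Δλ/λ_C = 0.8781

This means the shift is 0.8781 × λ_C = 2.1306 pm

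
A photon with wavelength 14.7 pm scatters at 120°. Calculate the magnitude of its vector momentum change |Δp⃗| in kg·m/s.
7.0468e-23 kg·m/s

Photon momentum magnitude is p = h/λ.

Initial momentum:
p₀ = h/λ = 6.6261e-34/1.4700e-11 = 4.5075e-23 kg·m/s

After scattering:
λ' = λ + Δλ = 14.7 + 3.6395 = 18.3395 pm
p' = h/λ' = 6.6261e-34/1.8339e-11 = 3.6130e-23 kg·m/s

Momentum is a vector; the scattered photon's direction makes angle θ = 120° with the incident direction. The magnitude of the vector change Δp⃗ = p⃗₀ − p⃗' is found from the law of cosines:
|Δp⃗|² = p₀² + p'² − 2p₀p'cos θ
|Δp⃗|² = (4.5075e-23)² + (3.6130e-23)² − 2·4.5075e-23·3.6130e-23·cos(120°)
|Δp⃗| = 7.0468e-23 kg·m/s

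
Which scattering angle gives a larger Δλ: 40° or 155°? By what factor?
155° produces the larger shift by a factor of 8.148

Calculate both shifts using Δλ = λ_C(1 - cos θ):

For θ₁ = 40°:
Δλ₁ = 2.4263 × (1 - cos(40°))
Δλ₁ = 2.4263 × 0.2340
Δλ₁ = 0.5676 pm

For θ₂ = 155°:
Δλ₂ = 2.4263 × (1 - cos(155°))
Δλ₂ = 2.4263 × 1.9063
Δλ₂ = 4.6253 pm

The 155° angle produces the larger shift.
Ratio: 4.6253/0.5676 = 8.148

(Intermediate values are shown rounded; full precision is carried through to the final answer.)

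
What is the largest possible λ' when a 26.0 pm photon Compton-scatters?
30.8526 pm (at θ = 180°)

The Compton shift is Δλ = λ_C(1 − cos θ).

Since cos θ ranges from −1 to 1, the factor (1 − cos θ) ranges from 0 to 2; the maximum shift occurs at θ = 180° (backscattering):
Δλ_max = 2λ_C = 2 × 2.4263 pm = 4.8526 pm

Maximum scattered wavelength:
λ'_max = λ₀ + Δλ_max = 26.0 + 4.8526 = 30.8526 pm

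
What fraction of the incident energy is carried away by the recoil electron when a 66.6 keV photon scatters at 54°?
0.0510 (or 5.10%)

Calculate initial and final photon energies:

Initial: E₀ = 66.6 keV → λ₀ = 18.6162 pm
Compton shift: Δλ = 1.0002 pm
Final wavelength: λ' = 19.6164 pm
Final energy: E' = 63.2043 keV

Fractional energy loss:
(E₀ - E')/E₀ = (66.6000 - 63.2043)/66.6000
= 3.3957/66.6000
= 0.0510
= 5.10%

(Intermediate values are shown rounded; full precision is carried through to the final answer.)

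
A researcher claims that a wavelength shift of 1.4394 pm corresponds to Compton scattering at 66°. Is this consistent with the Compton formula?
Yes, consistent

Calculate the expected shift for θ = 66°:

Δλ_expected = λ_C(1 - cos(66°))
Δλ_expected = 2.4263 × (1 - cos(66°))
Δλ_expected = 2.4263 × 0.5933
Δλ_expected = 1.4394 pm

Given shift: 1.4394 pm
Expected shift: 1.4394 pm
Difference: 0.0000 pm

The values match. This is consistent with Compton scattering at the stated angle.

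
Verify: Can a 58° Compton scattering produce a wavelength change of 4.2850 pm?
No, inconsistent

Calculate the expected shift for θ = 58°:

Δλ_expected = λ_C(1 - cos(58°))
Δλ_expected = 2.4263 × (1 - cos(58°))
Δλ_expected = 2.4263 × 0.4701
Δλ_expected = 1.1406 pm

Given shift: 4.2850 pm
Expected shift: 1.1406 pm
Difference: 3.1444 pm

The values do not match. The given shift corresponds to θ ≈ 140.0°, not 58°.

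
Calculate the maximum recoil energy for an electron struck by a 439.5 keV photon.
277.9286 keV

Maximum energy transfer occurs at θ = 180° (backscattering).

Initial photon: E₀ = 439.5 keV → λ₀ = 2.8210 pm

Maximum Compton shift (at 180°):
Δλ_max = 2λ_C = 2 × 2.4263 = 4.8526 pm

Final wavelength:
λ' = 2.8210 + 4.8526 = 7.6736 pm

Minimum photon energy (maximum energy to electron):
E'_min = hc/λ' = 161.5714 keV

Maximum electron kinetic energy:
K_max = E₀ - E'_min = 439.5000 - 161.5714 = 277.9286 keV

(Intermediate values are shown rounded; full precision is carried through to the final answer.)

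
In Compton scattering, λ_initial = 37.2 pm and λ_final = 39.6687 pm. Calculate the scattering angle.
91.00°

First find the wavelength shift:
Δλ = λ' - λ = 39.6687 - 37.2 = 2.4687 pm

Using Δλ = λ_C(1 - cos θ), with λ_C = h/(m_e·c) ≈ 2.42631024 pm:
cos θ = 1 - Δλ/λ_C
cos θ = 1 - 2.4687/2.42631024
cos θ = -0.017471

θ = arccos(-0.017471)
θ = 91.00°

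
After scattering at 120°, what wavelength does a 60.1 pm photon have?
63.7395 pm

Using the Compton scattering formula:
λ' = λ + Δλ = λ + λ_C(1 - cos θ)

Given:
- Initial wavelength λ = 60.1 pm
- Scattering angle θ = 120°
- Compton wavelength λ_C ≈ 2.4263 pm

Calculate the shift:
Δλ = 2.4263 × (1 - cos(120°))
Δλ = 2.4263 × 1.5000
Δλ = 3.6395 pm

Final wavelength:
λ' = 60.1 + 3.6395 = 63.7395 pm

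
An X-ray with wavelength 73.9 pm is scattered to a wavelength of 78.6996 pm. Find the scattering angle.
168.00°

First find the wavelength shift:
Δλ = λ' - λ = 78.6996 - 73.9 = 4.7996 pm

Using Δλ = λ_C(1 - cos θ), with λ_C = h/(m_e·c) ≈ 2.42631024 pm:
cos θ = 1 - Δλ/λ_C
cos θ = 1 - 4.7996/2.42631024
cos θ = -0.978148

θ = arccos(-0.978148)
θ = 168.00°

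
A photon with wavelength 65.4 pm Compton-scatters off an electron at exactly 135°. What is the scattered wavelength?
69.5420 pm

Using the Compton formula: λ' = λ + λ_C(1 − cos θ)

For θ = 135°, cos θ = -√2/2 (exact) ≈ -0.7071, so:
1 − cos 135° = 1 − (-√2/2) ≈ 1.7071

Δλ = λ_C × 1.7071 = 2.4263 × 1.7071 = 4.1420 pm

λ' = 65.4 + 4.1420 = 69.5420 pm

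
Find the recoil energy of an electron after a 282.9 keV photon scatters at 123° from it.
130.4052 keV

By energy conservation: K_e = E_initial - E_final

First find the scattered photon energy:
Initial wavelength: λ = hc/E = 4.3826 pm
Compton shift: Δλ = λ_C(1 - cos(123°)) = 3.7478 pm
Final wavelength: λ' = 4.3826 + 3.7478 = 8.1304 pm
Final photon energy: E' = hc/λ' = 152.4948 keV

Electron kinetic energy:
K_e = E - E' = 282.9000 - 152.4948 = 130.4052 keV

(Intermediate values are shown rounded; full precision is carried through to the final answer.)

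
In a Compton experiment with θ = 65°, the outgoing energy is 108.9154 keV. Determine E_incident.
124.2000 keV

Convert final energy to wavelength (hc ≈ 1239.842 keV·pm):
λ' = hc/E' = 1239.842 / 108.9154 = 11.3835 pm

Calculate the Compton shift:
Δλ = λ_C(1 - cos(65°))
Δλ = 2.4263 × (1 - cos(65°))
Δλ = 1.4009 pm

Initial wavelength:
λ = λ' - Δλ = 11.3835 - 1.4009 = 9.9826 pm

Initial energy:
E = hc/λ = 1239.842 / 9.9826 = 124.2000 keV

(Intermediate values are shown rounded; full precision is carried through to the final answer.)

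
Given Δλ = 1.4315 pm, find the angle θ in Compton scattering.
65.79°

From the Compton formula Δλ = λ_C(1 - cos θ), we can solve for θ:

cos θ = 1 - Δλ/λ_C

Given:
- Δλ = 1.4315 pm
- λ_C = h/(m_e·c) ≈ 2.42631024 pm

cos θ = 1 - 1.4315/2.42631024
cos θ = 1 - 0.589991
cos θ = 0.410009

θ = arccos(0.410009)
θ = 65.79°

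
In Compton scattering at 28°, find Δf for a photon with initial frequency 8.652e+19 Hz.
6.554e+18 Hz (decrease)

Convert frequency to wavelength (c = 299792458 m/s):
λ₀ = c/f₀ = 299792458/8.652e+19 = 3.4650076e-12 m = 3.4650 pm

Calculate Compton shift:
Δλ = λ_C(1 - cos(28°)) = 0.2840 pm

Final wavelength:
λ' = λ₀ + Δλ = 3.4650 + 0.2840 = 3.7490 pm

Final frequency:
f' = c/λ' = 299792458/3.7490131e-12 = 7.9965701e+19 Hz

Frequency shift (decrease):
Δf = f₀ - f' = 8.652e+19 - 7.9965701e+19 = 6.554e+18 Hz

(Intermediate values are shown rounded; full precision is carried through to the final answer.)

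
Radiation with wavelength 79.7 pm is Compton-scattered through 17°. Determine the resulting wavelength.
79.8060 pm

Using the Compton scattering formula:
λ' = λ + Δλ = λ + λ_C(1 - cos θ)

Given:
- Initial wavelength λ = 79.7 pm
- Scattering angle θ = 17°
- Compton wavelength λ_C ≈ 2.4263 pm

Calculate the shift:
Δλ = 2.4263 × (1 - cos(17°))
Δλ = 2.4263 × 0.0437
Δλ = 0.1060 pm

Final wavelength:
λ' = 79.7 + 0.1060 = 79.8060 pm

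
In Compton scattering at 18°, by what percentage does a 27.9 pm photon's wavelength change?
0.4256%

Calculate the Compton shift:
Δλ = λ_C(1 - cos(18°))
Δλ = 2.4263 × (1 - cos(18°))
Δλ = 2.4263 × 0.0489
Δλ = 0.1188 pm

Percentage change:
(Δλ/λ₀) × 100 = (0.1188/27.9) × 100
= 0.4256%

(Intermediate values are shown rounded; full precision is carried through to the final answer.)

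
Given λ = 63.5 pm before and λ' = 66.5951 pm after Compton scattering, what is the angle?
106.00°

First find the wavelength shift:
Δλ = λ' - λ = 66.5951 - 63.5 = 3.0951 pm

Using Δλ = λ_C(1 - cos θ), with λ_C = h/(m_e·c) ≈ 2.42631024 pm:
cos θ = 1 - Δλ/λ_C
cos θ = 1 - 3.0951/2.42631024
cos θ = -0.275641

θ = arccos(-0.275641)
θ = 106.00°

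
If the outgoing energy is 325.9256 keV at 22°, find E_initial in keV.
341.8000 keV

Convert final energy to wavelength (hc ≈ 1239.842 keV·pm):
λ' = hc/E' = 1239.842 / 325.9256 = 3.8041 pm

Calculate the Compton shift:
Δλ = λ_C(1 - cos(22°))
Δλ = 2.4263 × (1 - cos(22°))
Δλ = 0.1767 pm

Initial wavelength:
λ = λ' - Δλ = 3.8041 - 0.1767 = 3.6274 pm

Initial energy:
E = hc/λ = 1239.842 / 3.6274 = 341.8000 keV

(Intermediate values are shown rounded; full precision is carried through to the final answer.)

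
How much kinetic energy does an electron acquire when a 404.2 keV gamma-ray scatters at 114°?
212.8834 keV

By energy conservation: K_e = E_initial - E_final

First find the scattered photon energy:
Initial wavelength: λ = hc/E = 3.0674 pm
Compton shift: Δλ = λ_C(1 - cos(114°)) = 3.4132 pm
Final wavelength: λ' = 3.0674 + 3.4132 = 6.4806 pm
Final photon energy: E' = hc/λ' = 191.3166 keV

Electron kinetic energy:
K_e = E - E' = 404.2000 - 191.3166 = 212.8834 keV

(Intermediate values are shown rounded; full precision is carried through to the final answer.)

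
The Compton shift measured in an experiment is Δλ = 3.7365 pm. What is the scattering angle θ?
122.68°

From the Compton formula Δλ = λ_C(1 - cos θ), we can solve for θ:

cos θ = 1 - Δλ/λ_C

Given:
- Δλ = 3.7365 pm
- λ_C = h/(m_e·c) ≈ 2.42631024 pm

cos θ = 1 - 3.7365/2.42631024
cos θ = 1 - 1.539993
cos θ = -0.539993

θ = arccos(-0.539993)
θ = 122.68°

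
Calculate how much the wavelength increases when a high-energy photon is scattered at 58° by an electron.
1.1406 pm

Using the Compton scattering formula:
Δλ = λ_C(1 - cos θ)

where λ_C = h/(m_e·c) ≈ 2.4263 pm is the Compton wavelength of an electron.

For θ = 58°:
cos(58°) = 0.5299
1 - cos(58°) = 0.4701

Δλ = 2.4263 × 0.4701
Δλ = 1.1406 pm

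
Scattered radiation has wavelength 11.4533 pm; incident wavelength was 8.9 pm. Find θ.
93.00°

First find the wavelength shift:
Δλ = λ' - λ = 11.4533 - 8.9 = 2.5533 pm

Using Δλ = λ_C(1 - cos θ), with λ_C = h/(m_e·c) ≈ 2.42631024 pm:
cos θ = 1 - Δλ/λ_C
cos θ = 1 - 2.5533/2.42631024
cos θ = -0.052339

θ = arccos(-0.052339)
θ = 93.00°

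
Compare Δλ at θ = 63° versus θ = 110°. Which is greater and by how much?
110° produces the larger shift by a factor of 2.458

Calculate both shifts using Δλ = λ_C(1 - cos θ):

For θ₁ = 63°:
Δλ₁ = 2.4263 × (1 - cos(63°))
Δλ₁ = 2.4263 × 0.5460
Δλ₁ = 1.3248 pm

For θ₂ = 110°:
Δλ₂ = 2.4263 × (1 - cos(110°))
Δλ₂ = 2.4263 × 1.3420
Δλ₂ = 3.2562 pm

The 110° angle produces the larger shift.
Ratio: 3.2562/1.3248 = 2.458

(Intermediate values are shown rounded; full precision is carried through to the final answer.)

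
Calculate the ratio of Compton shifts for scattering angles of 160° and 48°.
160° produces the larger shift by a factor of 5.862

Calculate both shifts using Δλ = λ_C(1 - cos θ):

For θ₁ = 48°:
Δλ₁ = 2.4263 × (1 - cos(48°))
Δλ₁ = 2.4263 × 0.3309
Δλ₁ = 0.8028 pm

For θ₂ = 160°:
Δλ₂ = 2.4263 × (1 - cos(160°))
Δλ₂ = 2.4263 × 1.9397
Δλ₂ = 4.7063 pm

The 160° angle produces the larger shift.
Ratio: 4.7063/0.8028 = 5.862

(Intermediate values are shown rounded; full precision is carried through to the final answer.)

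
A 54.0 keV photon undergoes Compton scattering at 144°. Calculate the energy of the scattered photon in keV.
45.3336 keV

First convert energy to wavelength:
λ = hc/E, with hc ≈ 1239.842 keV·pm (i.e. 1239.842 eV·nm)

For E = 54.0 keV = 54000 eV:
λ = 1239.842 keV·pm / 54.0 keV
λ = 22.9600 pm

Calculate the Compton shift:
Δλ = λ_C(1 - cos(144°)) = 2.4263 × 1.8090
Δλ = 4.3892 pm

Final wavelength:
λ' = 22.9600 + 4.3892 = 27.3493 pm

Final energy:
E' = hc/λ' = 1239.842 / 27.3493 = 45.3336 keV

(Intermediate values are shown rounded; full precision is carried through to the final answer.)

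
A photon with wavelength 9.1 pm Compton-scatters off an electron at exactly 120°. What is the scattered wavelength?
12.7395 pm

Using the Compton formula: λ' = λ + λ_C(1 − cos θ)

For θ = 120°, cos θ = -1/2 (exact) = -0.5000, so:
1 − cos 120° = 1 − (-1/2) = 1.5000

Δλ = λ_C × 1.5000 = 2.4263 × 1.5000 = 3.6395 pm

λ' = 9.1 + 3.6395 = 12.7395 pm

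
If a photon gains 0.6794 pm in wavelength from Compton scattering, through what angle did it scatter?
43.95°

From the Compton formula Δλ = λ_C(1 - cos θ), we can solve for θ:

cos θ = 1 - Δλ/λ_C

Given:
- Δλ = 0.6794 pm
- λ_C = h/(m_e·c) ≈ 2.42631024 pm

cos θ = 1 - 0.6794/2.42631024
cos θ = 1 - 0.280014
cos θ = 0.719986

θ = arccos(0.719986)
θ = 43.95°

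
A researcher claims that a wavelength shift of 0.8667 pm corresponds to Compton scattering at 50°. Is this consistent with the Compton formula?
Yes, consistent

Calculate the expected shift for θ = 50°:

Δλ_expected = λ_C(1 - cos(50°))
Δλ_expected = 2.4263 × (1 - cos(50°))
Δλ_expected = 2.4263 × 0.3572
Δλ_expected = 0.8667 pm

Given shift: 0.8667 pm
Expected shift: 0.8667 pm
Difference: 0.0000 pm

The values match. This is consistent with Compton scattering at the stated angle.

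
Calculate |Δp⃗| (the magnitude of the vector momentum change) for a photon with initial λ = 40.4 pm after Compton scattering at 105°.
2.5119e-23 kg·m/s

Photon momentum magnitude is p = h/λ.

Initial momentum:
p₀ = h/λ = 6.6261e-34/4.0400e-11 = 1.6401e-23 kg·m/s

After scattering:
λ' = λ + Δλ = 40.4 + 3.0543 = 43.4543 pm
p' = h/λ' = 6.6261e-34/4.3454e-11 = 1.5248e-23 kg·m/s

Momentum is a vector; the scattered photon's direction makes angle θ = 105° with the incident direction. The magnitude of the vector change Δp⃗ = p⃗₀ − p⃗' is found from the law of cosines:
|Δp⃗|² = p₀² + p'² − 2p₀p'cos θ
|Δp⃗|² = (1.6401e-23)² + (1.5248e-23)² − 2·1.6401e-23·1.5248e-23·cos(105°)
|Δp⃗| = 2.5119e-23 kg·m/s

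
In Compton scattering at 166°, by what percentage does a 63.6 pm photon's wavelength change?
7.5166%

Calculate the Compton shift:
Δλ = λ_C(1 - cos(166°))
Δλ = 2.4263 × (1 - cos(166°))
Δλ = 2.4263 × 1.9703
Δλ = 4.7805 pm

Percentage change:
(Δλ/λ₀) × 100 = (4.7805/63.6) × 100
= 7.5166%

(Intermediate values are shown rounded; full precision is carried through to the final answer.)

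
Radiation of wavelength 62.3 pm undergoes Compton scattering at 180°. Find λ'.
67.1526 pm

Using the Compton formula: λ' = λ + λ_C(1 − cos θ)

For θ = 180°, cos θ = -1 (exact) = -1.0000, so:
1 − cos 180° = 1 − (-1) = 2.0000

Δλ = λ_C × 2.0000 = 2.4263 × 2.0000 = 4.8526 pm

λ' = 62.3 + 4.8526 = 67.1526 pm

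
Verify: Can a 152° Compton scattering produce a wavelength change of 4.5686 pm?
Yes, consistent

Calculate the expected shift for θ = 152°:

Δλ_expected = λ_C(1 - cos(152°))
Δλ_expected = 2.4263 × (1 - cos(152°))
Δλ_expected = 2.4263 × 1.8829
Δλ_expected = 4.5686 pm

Given shift: 4.5686 pm
Expected shift: 4.5686 pm
Difference: 0.0000 pm

The values match. This is consistent with Compton scattering at the stated angle.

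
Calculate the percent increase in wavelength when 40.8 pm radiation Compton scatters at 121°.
9.0097%

Calculate the Compton shift:
Δλ = λ_C(1 - cos(121°))
Δλ = 2.4263 × (1 - cos(121°))
Δλ = 2.4263 × 1.5150
Δλ = 3.6760 pm

Percentage change:
(Δλ/λ₀) × 100 = (3.6760/40.8) × 100
= 9.0097%

(Intermediate values are shown rounded; full precision is carried through to the final answer.)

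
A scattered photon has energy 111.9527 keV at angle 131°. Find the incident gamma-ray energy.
175.7001 keV

Convert final energy to wavelength (hc ≈ 1239.842 keV·pm):
λ' = hc/E' = 1239.842 / 111.9527 = 11.0747 pm

Calculate the Compton shift:
Δλ = λ_C(1 - cos(131°))
Δλ = 2.4263 × (1 - cos(131°))
Δλ = 4.0181 pm

Initial wavelength:
λ = λ' - Δλ = 11.0747 - 4.0181 = 7.0566 pm

Initial energy:
E = hc/λ = 1239.842 / 7.0566 = 175.7001 keV

(Intermediate values are shown rounded; full precision is carried through to the final answer.)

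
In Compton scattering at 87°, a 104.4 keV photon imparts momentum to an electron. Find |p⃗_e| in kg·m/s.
7.0887e-23 kg·m/s

The electron is initially at rest, so by conservation of momentum:
p⃗_e = p⃗₀ − p⃗'  (incident photon momentum minus scattered photon momentum)

Photon momentum magnitudes (p = h/λ = E/c):
λ₀ = hc/E₀ = 11.8759 pm → p₀ = h/λ₀ = 5.5794e-23 kg·m/s
Δλ = λ_C(1 − cos 87°) = 2.2993 pm
λ' = 14.1752 pm → p' = h/λ' = 4.6744e-23 kg·m/s

The scattered photon makes angle θ = 87° with the incident direction, so by the law of cosines:
|p⃗_e|² = p₀² + p'² − 2p₀p'cos θ
|p⃗_e|² = (5.5794e-23)² + (4.6744e-23)² − 2·5.5794e-23·4.6744e-23·cos(87°)
|p⃗_e| = 7.0887e-23 kg·m/s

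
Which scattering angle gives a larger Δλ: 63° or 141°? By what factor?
141° produces the larger shift by a factor of 3.255

Calculate both shifts using Δλ = λ_C(1 - cos θ):

For θ₁ = 63°:
Δλ₁ = 2.4263 × (1 - cos(63°))
Δλ₁ = 2.4263 × 0.5460
Δλ₁ = 1.3248 pm

For θ₂ = 141°:
Δλ₂ = 2.4263 × (1 - cos(141°))
Δλ₂ = 2.4263 × 1.7771
Δλ₂ = 4.3119 pm

The 141° angle produces the larger shift.
Ratio: 4.3119/1.3248 = 3.255

(Intermediate values are shown rounded; full precision is carried through to the final answer.)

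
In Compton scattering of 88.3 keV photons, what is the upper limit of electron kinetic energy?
22.6786 keV

Maximum energy transfer occurs at θ = 180° (backscattering).

Initial photon: E₀ = 88.3 keV → λ₀ = 14.0412 pm

Maximum Compton shift (at 180°):
Δλ_max = 2λ_C = 2 × 2.4263 = 4.8526 pm

Final wavelength:
λ' = 14.0412 + 4.8526 = 18.8939 pm

Minimum photon energy (maximum energy to electron):
E'_min = hc/λ' = 65.6214 keV

Maximum electron kinetic energy:
K_max = E₀ - E'_min = 88.3000 - 65.6214 = 22.6786 keV

(Intermediate values are shown rounded; full precision is carried through to the final answer.)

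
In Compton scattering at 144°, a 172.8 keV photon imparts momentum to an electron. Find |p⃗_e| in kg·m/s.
1.4273e-22 kg·m/s

The electron is initially at rest, so by conservation of momentum:
p⃗_e = p⃗₀ − p⃗'  (incident photon momentum minus scattered photon momentum)

Photon momentum magnitudes (p = h/λ = E/c):
λ₀ = hc/E₀ = 7.1750 pm → p₀ = h/λ₀ = 9.2349e-23 kg·m/s
Δλ = λ_C(1 − cos 144°) = 4.3892 pm
λ' = 11.5642 pm → p' = h/λ' = 5.7298e-23 kg·m/s

The scattered photon makes angle θ = 144° with the incident direction, so by the law of cosines:
|p⃗_e|² = p₀² + p'² − 2p₀p'cos θ
|p⃗_e|² = (9.2349e-23)² + (5.7298e-23)² − 2·9.2349e-23·5.7298e-23·cos(144°)
|p⃗_e| = 1.4273e-22 kg·m/s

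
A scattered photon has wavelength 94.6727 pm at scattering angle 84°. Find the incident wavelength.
92.5000 pm

From λ' = λ + Δλ, we have λ = λ' - Δλ

First calculate the Compton shift:
Δλ = λ_C(1 - cos θ)
Δλ = 2.4263 × (1 - cos(84°))
Δλ = 2.4263 × 0.8955
Δλ = 2.1727 pm

Initial wavelength:
λ = λ' - Δλ
λ = 94.6727 - 2.1727
λ = 92.5000 pm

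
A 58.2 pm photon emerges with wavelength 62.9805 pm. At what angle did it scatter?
166.00°

First find the wavelength shift:
Δλ = λ' - λ = 62.9805 - 58.2 = 4.7805 pm

Using Δλ = λ_C(1 - cos θ), with λ_C = h/(m_e·c) ≈ 2.42631024 pm:
cos θ = 1 - Δλ/λ_C
cos θ = 1 - 4.7805/2.42631024
cos θ = -0.970276

θ = arccos(-0.970276)
θ = 166.00°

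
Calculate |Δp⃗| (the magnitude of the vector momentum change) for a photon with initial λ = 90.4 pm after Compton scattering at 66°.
7.9221e-24 kg·m/s

Photon momentum magnitude is p = h/λ.

Initial momentum:
p₀ = h/λ = 6.6261e-34/9.0400e-11 = 7.3297e-24 kg·m/s

After scattering:
λ' = λ + Δλ = 90.4 + 1.4394 = 91.8394 pm
p' = h/λ' = 6.6261e-34/9.1839e-11 = 7.2148e-24 kg·m/s

Momentum is a vector; the scattered photon's direction makes angle θ = 66° with the incident direction. The magnitude of the vector change Δp⃗ = p⃗₀ − p⃗' is found from the law of cosines:
|Δp⃗|² = p₀² + p'² − 2p₀p'cos θ
|Δp⃗|² = (7.3297e-24)² + (7.2148e-24)² − 2·7.3297e-24·7.2148e-24·cos(66°)
|Δp⃗| = 7.9221e-24 kg·m/s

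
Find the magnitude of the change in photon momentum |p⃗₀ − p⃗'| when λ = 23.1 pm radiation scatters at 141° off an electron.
4.9848e-23 kg·m/s

Photon momentum magnitude is p = h/λ.

Initial momentum:
p₀ = h/λ = 6.6261e-34/2.3100e-11 = 2.8684e-23 kg·m/s

After scattering:
λ' = λ + Δλ = 23.1 + 4.3119 = 27.4119 pm
p' = h/λ' = 6.6261e-34/2.7412e-11 = 2.4172e-23 kg·m/s

Momentum is a vector; the scattered photon's direction makes angle θ = 141° with the incident direction. The magnitude of the vector change Δp⃗ = p⃗₀ − p⃗' is found from the law of cosines:
|Δp⃗|² = p₀² + p'² − 2p₀p'cos θ
|Δp⃗|² = (2.8684e-23)² + (2.4172e-23)² − 2·2.8684e-23·2.4172e-23·cos(141°)
|Δp⃗| = 4.9848e-23 kg·m/s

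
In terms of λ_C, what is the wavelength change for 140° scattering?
1.7660 λ_C

The Compton shift formula is:
Δλ = λ_C(1 - cos θ)

Dividing both sides by λ_C:
Δλ/λ_C = 1 - cos θ

For θ = 140°:
Δλ/λ_C = 1 - cos(140°)
Δλ/λ_C = 1 - -0.7660
Δλ/λ_C = 1.7660

This means the shift is 1.7660 × λ_C = 4.2850 pm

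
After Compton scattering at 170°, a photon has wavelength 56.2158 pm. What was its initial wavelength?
51.4000 pm

From λ' = λ + Δλ, we have λ = λ' - Δλ

First calculate the Compton shift:
Δλ = λ_C(1 - cos θ)
Δλ = 2.4263 × (1 - cos(170°))
Δλ = 2.4263 × 1.9848
Δλ = 4.8158 pm

Initial wavelength:
λ = λ' - Δλ
λ = 56.2158 - 4.8158
λ = 51.4000 pm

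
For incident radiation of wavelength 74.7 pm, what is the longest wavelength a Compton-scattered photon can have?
79.5526 pm (at θ = 180°)

The Compton shift is Δλ = λ_C(1 − cos θ).

Since cos θ ranges from −1 to 1, the factor (1 − cos θ) ranges from 0 to 2; the maximum shift occurs at θ = 180° (backscattering):
Δλ_max = 2λ_C = 2 × 2.4263 pm = 4.8526 pm

Maximum scattered wavelength:
λ'_max = λ₀ + Δλ_max = 74.7 + 4.8526 = 79.5526 pm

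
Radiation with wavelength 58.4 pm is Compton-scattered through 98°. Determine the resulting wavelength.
61.1640 pm

Using the Compton scattering formula:
λ' = λ + Δλ = λ + λ_C(1 - cos θ)

Given:
- Initial wavelength λ = 58.4 pm
- Scattering angle θ = 98°
- Compton wavelength λ_C ≈ 2.4263 pm

Calculate the shift:
Δλ = 2.4263 × (1 - cos(98°))
Δλ = 2.4263 × 1.1392
Δλ = 2.7640 pm

Final wavelength:
λ' = 58.4 + 2.7640 = 61.1640 pm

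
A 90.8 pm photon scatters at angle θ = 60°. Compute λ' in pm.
92.0132 pm

Using the Compton scattering formula:
λ' = λ + Δλ = λ + λ_C(1 - cos θ)

Given:
- Initial wavelength λ = 90.8 pm
- Scattering angle θ = 60°
- Compton wavelength λ_C ≈ 2.4263 pm

Calculate the shift:
Δλ = 2.4263 × (1 - cos(60°))
Δλ = 2.4263 × 0.5000
Δλ = 1.2132 pm

Final wavelength:
λ' = 90.8 + 1.2132 = 92.0132 pm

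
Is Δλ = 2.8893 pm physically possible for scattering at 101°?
Yes, consistent

Calculate the expected shift for θ = 101°:

Δλ_expected = λ_C(1 - cos(101°))
Δλ_expected = 2.4263 × (1 - cos(101°))
Δλ_expected = 2.4263 × 1.1908
Δλ_expected = 2.8893 pm

Given shift: 2.8893 pm
Expected shift: 2.8893 pm
Difference: 0.0000 pm

The values match. This is consistent with Compton scattering at the stated angle.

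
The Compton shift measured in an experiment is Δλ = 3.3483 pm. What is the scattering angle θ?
112.33°

From the Compton formula Δλ = λ_C(1 - cos θ), we can solve for θ:

cos θ = 1 - Δλ/λ_C

Given:
- Δλ = 3.3483 pm
- λ_C = h/(m_e·c) ≈ 2.42631024 pm

cos θ = 1 - 3.3483/2.42631024
cos θ = 1 - 1.379997
cos θ = -0.379997

θ = arccos(-0.379997)
θ = 112.33°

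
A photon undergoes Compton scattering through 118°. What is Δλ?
3.5654 pm

Using the Compton scattering formula:
Δλ = λ_C(1 - cos θ)

where λ_C = h/(m_e·c) ≈ 2.4263 pm is the Compton wavelength of an electron.

For θ = 118°:
cos(118°) = -0.4695
1 - cos(118°) = 1.4695

Δλ = 2.4263 × 1.4695
Δλ = 3.5654 pm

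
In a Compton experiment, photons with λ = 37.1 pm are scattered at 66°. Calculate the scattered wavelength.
38.5394 pm

Using the Compton scattering formula:
λ' = λ + Δλ = λ + λ_C(1 - cos θ)

Given:
- Initial wavelength λ = 37.1 pm
- Scattering angle θ = 66°
- Compton wavelength λ_C ≈ 2.4263 pm

Calculate the shift:
Δλ = 2.4263 × (1 - cos(66°))
Δλ = 2.4263 × 0.5933
Δλ = 1.4394 pm

Final wavelength:
λ' = 37.1 + 1.4394 = 38.5394 pm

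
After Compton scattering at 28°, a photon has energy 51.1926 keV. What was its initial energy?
51.8000 keV

Convert final energy to wavelength (hc ≈ 1239.842 keV·pm):
λ' = hc/E' = 1239.842 / 51.1926 = 24.2192 pm

Calculate the Compton shift:
Δλ = λ_C(1 - cos(28°))
Δλ = 2.4263 × (1 - cos(28°))
Δλ = 0.2840 pm

Initial wavelength:
λ = λ' - Δλ = 24.2192 - 0.2840 = 23.9352 pm

Initial energy:
E = hc/λ = 1239.842 / 23.9352 = 51.8000 keV

(Intermediate values are shown rounded; full precision is carried through to the final answer.)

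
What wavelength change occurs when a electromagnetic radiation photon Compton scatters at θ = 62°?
1.2872 pm

Using the Compton scattering formula:
Δλ = λ_C(1 - cos θ)

where λ_C = h/(m_e·c) ≈ 2.4263 pm is the Compton wavelength of an electron.

For θ = 62°:
cos(62°) = 0.4695
1 - cos(62°) = 0.5305

Δλ = 2.4263 × 0.5305
Δλ = 1.2872 pm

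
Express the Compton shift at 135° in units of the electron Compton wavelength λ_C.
1.7071 λ_C

The Compton shift formula is:
Δλ = λ_C(1 - cos θ)

Dividing both sides by λ_C:
Δλ/λ_C = 1 - cos θ

For θ = 135°:
Δλ/λ_C = 1 - cos(135°)
Δλ/λ_C = 1 - -0.7071
Δλ/λ_C = 1.7071

This means the shift is 1.7071 × λ_C = 4.1420 pm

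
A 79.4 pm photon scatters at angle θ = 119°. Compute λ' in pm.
83.0026 pm

Using the Compton scattering formula:
λ' = λ + Δλ = λ + λ_C(1 - cos θ)

Given:
- Initial wavelength λ = 79.4 pm
- Scattering angle θ = 119°
- Compton wavelength λ_C ≈ 2.4263 pm

Calculate the shift:
Δλ = 2.4263 × (1 - cos(119°))
Δλ = 2.4263 × 1.4848
Δλ = 3.6026 pm

Final wavelength:
λ' = 79.4 + 3.6026 = 83.0026 pm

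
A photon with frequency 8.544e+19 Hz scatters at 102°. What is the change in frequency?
3.889e+19 Hz (decrease)

Convert frequency to wavelength (c = 299792458 m/s):
λ₀ = c/f₀ = 299792458/8.544e+19 = 3.5088069e-12 m = 3.5088 pm

Calculate Compton shift:
Δλ = λ_C(1 - cos(102°)) = 2.9308 pm

Final wavelength:
λ' = λ₀ + Δλ = 3.5088 + 2.9308 = 6.4396 pm

Final frequency:
f' = c/λ' = 299792458/6.4395754e-12 = 4.6554694e+19 Hz

Frequency shift (decrease):
Δf = f₀ - f' = 8.544e+19 - 4.6554694e+19 = 3.889e+19 Hz

(Intermediate values are shown rounded; full precision is carried through to the final answer.)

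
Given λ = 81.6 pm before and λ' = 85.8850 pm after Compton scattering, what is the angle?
140.00°

First find the wavelength shift:
Δλ = λ' - λ = 85.8850 - 81.6 = 4.2850 pm

Using Δλ = λ_C(1 - cos θ), with λ_C = h/(m_e·c) ≈ 2.42631024 pm:
cos θ = 1 - Δλ/λ_C
cos θ = 1 - 4.2850/2.42631024
cos θ = -0.766056

θ = arccos(-0.766056)
θ = 140.00°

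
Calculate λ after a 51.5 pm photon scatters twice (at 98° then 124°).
58.0471 pm

Apply Compton shift twice:

First scattering at θ₁ = 98°:
Δλ₁ = λ_C(1 - cos(98°))
Δλ₁ = 2.4263 × 1.1392
Δλ₁ = 2.7640 pm

After first scattering:
λ₁ = 51.5 + 2.7640 = 54.2640 pm

Second scattering at θ₂ = 124°:
Δλ₂ = λ_C(1 - cos(124°))
Δλ₂ = 2.4263 × 1.5592
Δλ₂ = 3.7831 pm

Final wavelength:
λ₂ = 54.2640 + 3.7831 = 58.0471 pm

Total shift: Δλ_total = 2.7640 + 3.7831 = 6.5471 pm

(Intermediate values are shown rounded; full precision is carried through to the final answer.)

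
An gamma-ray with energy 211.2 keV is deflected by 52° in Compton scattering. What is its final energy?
182.2496 keV

First convert energy to wavelength:
λ = hc/E, with hc ≈ 1239.842 keV·pm (i.e. 1239.842 eV·nm)

For E = 211.2 keV = 211200 eV:
λ = 1239.842 keV·pm / 211.2 keV
λ = 5.8705 pm

Calculate the Compton shift:
Δλ = λ_C(1 - cos(52°)) = 2.4263 × 0.3843
Δλ = 0.9325 pm

Final wavelength:
λ' = 5.8705 + 0.9325 = 6.8030 pm

Final energy:
E' = hc/λ' = 1239.842 / 6.8030 = 182.2496 keV

(Intermediate values are shown rounded; full precision is carried through to the final answer.)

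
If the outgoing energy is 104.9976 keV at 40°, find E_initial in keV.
110.2999 keV

Convert final energy to wavelength (hc ≈ 1239.842 keV·pm):
λ' = hc/E' = 1239.842 / 104.9976 = 11.8083 pm

Calculate the Compton shift:
Δλ = λ_C(1 - cos(40°))
Δλ = 2.4263 × (1 - cos(40°))
Δλ = 0.5676 pm

Initial wavelength:
λ = λ' - Δλ = 11.8083 - 0.5676 = 11.2406 pm

Initial energy:
E = hc/λ = 1239.842 / 11.2406 = 110.2999 keV

(Intermediate values are shown rounded; full precision is carried through to the final answer.)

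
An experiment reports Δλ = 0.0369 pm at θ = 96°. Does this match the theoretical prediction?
No, inconsistent

Calculate the expected shift for θ = 96°:

Δλ_expected = λ_C(1 - cos(96°))
Δλ_expected = 2.4263 × (1 - cos(96°))
Δλ_expected = 2.4263 × 1.1045
Δλ_expected = 2.6799 pm

Given shift: 0.0369 pm
Expected shift: 2.6799 pm
Difference: 2.6431 pm

The values do not match. The given shift corresponds to θ ≈ 10.0°, not 96°.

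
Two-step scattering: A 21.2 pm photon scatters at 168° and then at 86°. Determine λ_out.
28.2567 pm

Apply Compton shift twice:

First scattering at θ₁ = 168°:
Δλ₁ = λ_C(1 - cos(168°))
Δλ₁ = 2.4263 × 1.9781
Δλ₁ = 4.7996 pm

After first scattering:
λ₁ = 21.2 + 4.7996 = 25.9996 pm

Second scattering at θ₂ = 86°:
Δλ₂ = λ_C(1 - cos(86°))
Δλ₂ = 2.4263 × 0.9302
Δλ₂ = 2.2571 pm

Final wavelength:
λ₂ = 25.9996 + 2.2571 = 28.2567 pm

Total shift: Δλ_total = 4.7996 + 2.2571 = 7.0567 pm

(Intermediate values are shown rounded; full precision is carried through to the final answer.)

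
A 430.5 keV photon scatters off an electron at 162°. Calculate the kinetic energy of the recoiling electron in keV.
267.6601 keV

By energy conservation: K_e = E_initial - E_final

First find the scattered photon energy:
Initial wavelength: λ = hc/E = 2.8800 pm
Compton shift: Δλ = λ_C(1 - cos(162°)) = 4.7339 pm
Final wavelength: λ' = 2.8800 + 4.7339 = 7.6139 pm
Final photon energy: E' = hc/λ' = 162.8399 keV

Electron kinetic energy:
K_e = E - E' = 430.5000 - 162.8399 = 267.6601 keV

(Intermediate values are shown rounded; full precision is carried through to the final answer.)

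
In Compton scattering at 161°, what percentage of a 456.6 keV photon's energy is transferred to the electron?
0.6348 (or 63.48%)

Calculate initial and final photon energies:

Initial: E₀ = 456.6 keV → λ₀ = 2.7154 pm
Compton shift: Δλ = 4.7204 pm
Final wavelength: λ' = 7.4358 pm
Final energy: E' = 166.7393 keV

Fractional energy loss:
(E₀ - E')/E₀ = (456.6000 - 166.7393)/456.6000
= 289.8607/456.6000
= 0.6348
= 63.48%

(Intermediate values are shown rounded; full precision is carried through to the final answer.)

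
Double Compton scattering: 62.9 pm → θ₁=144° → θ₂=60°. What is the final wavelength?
68.5024 pm

Apply Compton shift twice:

First scattering at θ₁ = 144°:
Δλ₁ = λ_C(1 - cos(144°))
Δλ₁ = 2.4263 × 1.8090
Δλ₁ = 4.3892 pm

After first scattering:
λ₁ = 62.9 + 4.3892 = 67.2892 pm

Second scattering at θ₂ = 60°:
Δλ₂ = λ_C(1 - cos(60°))
Δλ₂ = 2.4263 × 0.5000
Δλ₂ = 1.2132 pm

Final wavelength:
λ₂ = 67.2892 + 1.2132 = 68.5024 pm

Total shift: Δλ_total = 4.3892 + 1.2132 = 5.6024 pm

(Intermediate values are shown rounded; full precision is carried through to the final answer.)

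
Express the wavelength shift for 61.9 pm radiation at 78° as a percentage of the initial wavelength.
3.1048%

Calculate the Compton shift:
Δλ = λ_C(1 - cos(78°))
Δλ = 2.4263 × (1 - cos(78°))
Δλ = 2.4263 × 0.7921
Δλ = 1.9219 pm

Percentage change:
(Δλ/λ₀) × 100 = (1.9219/61.9) × 100
= 3.1048%

(Intermediate values are shown rounded; full precision is carried through to the final answer.)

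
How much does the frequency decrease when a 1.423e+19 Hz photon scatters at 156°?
2.570e+18 Hz (decrease)

Convert frequency to wavelength (c = 299792458 m/s):
λ₀ = c/f₀ = 299792458/1.423e+19 = 2.1067636e-11 m = 21.0676 pm

Calculate Compton shift:
Δλ = λ_C(1 - cos(156°)) = 4.6429 pm

Final wavelength:
λ' = λ₀ + Δλ = 21.0676 + 4.6429 = 25.7105 pm

Final frequency:
f' = c/λ' = 299792458/2.5710491e-11 = 1.1660316e+19 Hz

Frequency shift (decrease):
Δf = f₀ - f' = 1.423e+19 - 1.1660316e+19 = 2.570e+18 Hz

(Intermediate values are shown rounded; full precision is carried through to the final answer.)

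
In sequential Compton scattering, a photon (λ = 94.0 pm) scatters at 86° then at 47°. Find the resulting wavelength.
97.0286 pm

Apply Compton shift twice:

First scattering at θ₁ = 86°:
Δλ₁ = λ_C(1 - cos(86°))
Δλ₁ = 2.4263 × 0.9302
Δλ₁ = 2.2571 pm

After first scattering:
λ₁ = 94.0 + 2.2571 = 96.2571 pm

Second scattering at θ₂ = 47°:
Δλ₂ = λ_C(1 - cos(47°))
Δλ₂ = 2.4263 × 0.3180
Δλ₂ = 0.7716 pm

Final wavelength:
λ₂ = 96.2571 + 0.7716 = 97.0286 pm

Total shift: Δλ_total = 2.2571 + 0.7716 = 3.0286 pm

(Intermediate values are shown rounded; full precision is carried through to the final answer.)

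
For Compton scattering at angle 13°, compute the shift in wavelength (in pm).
0.0622 pm

Using the Compton scattering formula:
Δλ = λ_C(1 - cos θ)

where λ_C = h/(m_e·c) ≈ 2.4263 pm is the Compton wavelength of an electron.

For θ = 13°:
cos(13°) = 0.9744
1 - cos(13°) = 0.0256

Δλ = 2.4263 × 0.0256
Δλ = 0.0622 pm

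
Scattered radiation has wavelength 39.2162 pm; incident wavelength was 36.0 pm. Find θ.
109.00°

First find the wavelength shift:
Δλ = λ' - λ = 39.2162 - 36.0 = 3.2162 pm

Using Δλ = λ_C(1 - cos θ), with λ_C = h/(m_e·c) ≈ 2.42631024 pm:
cos θ = 1 - Δλ/λ_C
cos θ = 1 - 3.2162/2.42631024
cos θ = -0.325552

θ = arccos(-0.325552)
θ = 109.00°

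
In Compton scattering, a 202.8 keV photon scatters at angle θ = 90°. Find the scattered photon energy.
145.1818 keV

First convert energy to wavelength:
λ = hc/E, with hc ≈ 1239.842 keV·pm (i.e. 1239.842 eV·nm)

For E = 202.8 keV = 202800 eV:
λ = 1239.842 keV·pm / 202.8 keV
λ = 6.1136 pm

Calculate the Compton shift:
Δλ = λ_C(1 - cos(90°)) = 2.4263 × 1.0000
Δλ = 2.4263 pm

Final wavelength:
λ' = 6.1136 + 2.4263 = 8.5399 pm

Final energy:
E' = hc/λ' = 1239.842 / 8.5399 = 145.1818 keV

(Intermediate values are shown rounded; full precision is carried through to the final answer.)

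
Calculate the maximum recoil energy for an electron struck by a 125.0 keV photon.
41.0644 keV

Maximum energy transfer occurs at θ = 180° (backscattering).

Initial photon: E₀ = 125.0 keV → λ₀ = 9.9187 pm

Maximum Compton shift (at 180°):
Δλ_max = 2λ_C = 2 × 2.4263 = 4.8526 pm

Final wavelength:
λ' = 9.9187 + 4.8526 = 14.7714 pm

Minimum photon energy (maximum energy to electron):
E'_min = hc/λ' = 83.9356 keV

Maximum electron kinetic energy:
K_max = E₀ - E'_min = 125.0000 - 83.9356 = 41.0644 keV

(Intermediate values are shown rounded; full precision is carried through to the final answer.)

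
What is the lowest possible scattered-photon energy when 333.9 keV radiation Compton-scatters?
144.7427 keV (at θ = 180°)

The scattered photon has minimum energy when its wavelength is maximum, i.e., when the Compton shift Δλ = λ_C(1 − cos θ) is maximum. This occurs at θ = 180° (backscattering), giving Δλ_max = 2λ_C = 4.8526 pm.

Initial wavelength: λ₀ = hc/E₀ = 3.7132 pm
Maximum final wavelength: λ'_max = λ₀ + 2λ_C = 3.7132 + 4.8526 = 8.5658 pm
Minimum final energy: E'_min = hc/λ'_max = 144.7427 keV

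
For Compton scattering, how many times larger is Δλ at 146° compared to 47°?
146° produces the larger shift by a factor of 5.752

Calculate both shifts using Δλ = λ_C(1 - cos θ):

For θ₁ = 47°:
Δλ₁ = 2.4263 × (1 - cos(47°))
Δλ₁ = 2.4263 × 0.3180
Δλ₁ = 0.7716 pm

For θ₂ = 146°:
Δλ₂ = 2.4263 × (1 - cos(146°))
Δλ₂ = 2.4263 × 1.8290
Δλ₂ = 4.4378 pm

The 146° angle produces the larger shift.
Ratio: 4.4378/0.7716 = 5.752

(Intermediate values are shown rounded; full precision is carried through to the final answer.)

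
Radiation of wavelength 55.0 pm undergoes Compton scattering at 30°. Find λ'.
55.3251 pm

Using the Compton formula: λ' = λ + λ_C(1 − cos θ)

For θ = 30°, cos θ = √3/2 (exact) ≈ 0.8660, so:
1 − cos 30° = 1 − (√3/2) ≈ 0.1340

Δλ = λ_C × 0.1340 = 2.4263 × 0.1340 = 0.3251 pm

λ' = 55.0 + 0.3251 = 55.3251 pm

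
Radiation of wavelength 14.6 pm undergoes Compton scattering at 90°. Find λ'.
17.0263 pm

Using the Compton formula: λ' = λ + λ_C(1 − cos θ)

For θ = 90°, cos θ = 0 (exact) = 0.0000, so:
1 − cos 90° = 1 − (0) = 1.0000

Δλ = λ_C × 1.0000 = 2.4263 × 1.0000 = 2.4263 pm

λ' = 14.6 + 2.4263 = 17.0263 pm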